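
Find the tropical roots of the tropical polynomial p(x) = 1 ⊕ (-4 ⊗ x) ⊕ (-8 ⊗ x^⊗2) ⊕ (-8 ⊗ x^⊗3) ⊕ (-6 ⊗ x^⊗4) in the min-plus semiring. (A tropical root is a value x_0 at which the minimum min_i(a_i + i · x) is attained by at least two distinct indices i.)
Roots: {-2, 0, 4, 5}

Each tropical root is a break point of the lower envelope of the lines y = a_i + i · x (there are 5 lines, with slopes 0, 1, ..., 4). Only the lines that attain the minimum somewhere contribute to roots; other lines are dominated. Here the surviving (envelope) indices are i = 4, i = 3, i = 2, i = 1, i = 0.
Intersections between consecutive envelope lines give the roots: for adjacent envelope indices i < j the intersection is x = (a_i − a_j) / (j − i). Reading off the sorted break points: {-2, 0, 4, 5}.
Verification: at each break x_0, at least two indices attain the minimum of min_i(a_i + i · x_0).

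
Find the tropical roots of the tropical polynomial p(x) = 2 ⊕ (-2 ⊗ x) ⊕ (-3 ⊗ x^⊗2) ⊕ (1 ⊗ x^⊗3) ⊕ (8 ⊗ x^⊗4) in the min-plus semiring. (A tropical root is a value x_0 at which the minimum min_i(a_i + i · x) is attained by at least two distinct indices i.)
Roots: {-7, -4, 1, 4}

Each tropical root is a break point of the lower envelope of the lines y = a_i + i · x (there are 5 lines, with slopes 0, 1, ..., 4). Only the lines that attain the minimum somewhere contribute to roots; other lines are dominated. Here the surviving (envelope) indices are i = 4, i = 3, i = 2, i = 1, i = 0.
Intersections between consecutive envelope lines give the roots: for adjacent envelope indices i < j the intersection is x = (a_i − a_j) / (j − i). Reading off the sorted break points: {-7, -4, 1, 4}.
Verification: at each break x_0, at least two indices attain the minimum of min_i(a_i + i · x_0).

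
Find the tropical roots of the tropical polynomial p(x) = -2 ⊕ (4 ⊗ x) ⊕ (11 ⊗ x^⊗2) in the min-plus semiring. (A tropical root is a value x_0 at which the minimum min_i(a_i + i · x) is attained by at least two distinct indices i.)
Roots: {-7, -6}

Each tropical root is a break point of the lower envelope of the lines y = a_i + i · x (there are 3 lines, with slopes 0, 1, ..., 2). Only the lines that attain the minimum somewhere contribute to roots; other lines are dominated. Here the surviving (envelope) indices are i = 2, i = 1, i = 0.
Intersections between consecutive envelope lines give the roots: for adjacent envelope indices i < j the intersection is x = (a_i − a_j) / (j − i). Reading off the sorted break points: {-7, -6}.
Verification: at each break x_0, at least two indices attain the minimum of min_i(a_i + i · x_0).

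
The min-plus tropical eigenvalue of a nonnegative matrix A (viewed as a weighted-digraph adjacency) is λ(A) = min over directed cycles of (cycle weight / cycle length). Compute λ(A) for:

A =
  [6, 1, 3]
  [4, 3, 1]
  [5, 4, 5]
λ(A) = 7/3

Enumerate directed cycles and compute their means (weight / length). Sample:
  cycle 0 → 0: weight = 6, length = 1, mean = 6/1 ≈ 6.000
  cycle 1 → 1: weight = 3, length = 1, mean = 3/1 ≈ 3.000
  cycle 2 → 2: weight = 5, length = 1, mean = 5/1 ≈ 5.000
  cycle 0 → 1 → 0: weight = 5, length = 2, mean = 5/2 ≈ 2.500
  cycle 0 → 2 → 0: weight = 8, length = 2, mean = 8/2 ≈ 4.000
  cycle 1 → 0 → 1: weight = 5, length = 2, mean = 5/2 ≈ 2.500
Minimum mean = 2.333, attained e.g. along the cycle 0 → 1 → 2 → 0 with weight 7 and length 3. So λ(A) = 7/3 = 7/3.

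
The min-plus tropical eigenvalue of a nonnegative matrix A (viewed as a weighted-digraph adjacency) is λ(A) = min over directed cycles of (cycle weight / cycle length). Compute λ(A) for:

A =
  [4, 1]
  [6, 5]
λ(A) = 7/2

Enumerate directed cycles and compute their means (weight / length). Sample:
  cycle 0 → 0: weight = 4, length = 1, mean = 4/1 ≈ 4.000
  cycle 1 → 1: weight = 5, length = 1, mean = 5/1 ≈ 5.000
  cycle 0 → 1 → 0: weight = 7, length = 2, mean = 7/2 ≈ 3.500
  cycle 1 → 0 → 1: weight = 7, length = 2, mean = 7/2 ≈ 3.500
Minimum mean = 3.500, attained e.g. along the cycle 0 → 1 → 0 with weight 7 and length 2. So λ(A) = 7/2 = 7/2.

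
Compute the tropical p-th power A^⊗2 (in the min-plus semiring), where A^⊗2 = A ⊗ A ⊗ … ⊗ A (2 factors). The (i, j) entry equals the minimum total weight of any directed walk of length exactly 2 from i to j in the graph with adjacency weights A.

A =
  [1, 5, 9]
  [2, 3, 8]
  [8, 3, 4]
A^⊗2 =
  [2, 6, 10]
  [3, 6, 11]
  [5, 6, 8]

Each entry (A^⊗2)_ij equals the minimum over all length-2 walks i = v_0 → v_1 → … → v_2 = j of Σ_t A[v_t][v_{t+1}]. For example, for (i, j) = (0, 2) we minimise over 3 possible intermediate vertex sequences; the minimum is 10, attained along the walk 0 → 0 → 2.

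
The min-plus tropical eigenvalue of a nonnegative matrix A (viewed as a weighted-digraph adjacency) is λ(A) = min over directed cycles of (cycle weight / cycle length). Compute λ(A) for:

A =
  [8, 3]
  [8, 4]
λ(A) = 4

Enumerate directed cycles and compute their means (weight / length). Sample:
  cycle 0 → 0: weight = 8, length = 1, mean = 8/1 ≈ 8.000
  cycle 1 → 1: weight = 4, length = 1, mean = 4/1 ≈ 4.000
  cycle 0 → 1 → 0: weight = 11, length = 2, mean = 11/2 ≈ 5.500
  cycle 1 → 0 → 1: weight = 11, length = 2, mean = 11/2 ≈ 5.500
Minimum mean = 4.000, attained e.g. along the cycle 1 → 1 with weight 4 and length 1. So λ(A) = 4/1 = 4.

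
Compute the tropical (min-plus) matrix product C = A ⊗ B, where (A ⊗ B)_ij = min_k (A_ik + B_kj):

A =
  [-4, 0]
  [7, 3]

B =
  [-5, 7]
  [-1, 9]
A ⊗ B =
  [-9, 3]
  [2, 12]

Apply the min-plus product entry-by-entry:
  C[0][0] = min over k of (A[0][0] + B[0][0] = -4 + -5 = -9, A[0][1] + B[1][0] = 0 + -1 = -1) = -9 (attained at k = 0)
  C[0][1] = min over k of (A[0][0] + B[0][1] = -4 + 7 = 3, A[0][1] + B[1][1] = 0 + 9 = 9) = 3 (attained at k = 0)
  C[1][0] = min over k of (A[1][0] + B[0][0] = 7 + -5 = 2, A[1][1] + B[1][0] = 3 + -1 = 2) = 2 (attained at k = 0)
  C[1][1] = min over k of (A[1][0] + B[0][1] = 7 + 7 = 14, A[1][1] + B[1][1] = 3 + 9 = 12) = 12 (attained at k = 1)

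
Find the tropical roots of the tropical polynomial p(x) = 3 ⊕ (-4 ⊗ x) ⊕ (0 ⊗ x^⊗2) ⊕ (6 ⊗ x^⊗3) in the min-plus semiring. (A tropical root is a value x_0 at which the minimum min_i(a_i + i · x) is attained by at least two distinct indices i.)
Roots: {-6, -4, 7}

Each tropical root is a break point of the lower envelope of the lines y = a_i + i · x (there are 4 lines, with slopes 0, 1, ..., 3). Only the lines that attain the minimum somewhere contribute to roots; other lines are dominated. Here the surviving (envelope) indices are i = 3, i = 2, i = 1, i = 0.
Intersections between consecutive envelope lines give the roots: for adjacent envelope indices i < j the intersection is x = (a_i − a_j) / (j − i). Reading off the sorted break points: {-6, -4, 7}.
Verification: at each break x_0, at least two indices attain the minimum of min_i(a_i + i · x_0).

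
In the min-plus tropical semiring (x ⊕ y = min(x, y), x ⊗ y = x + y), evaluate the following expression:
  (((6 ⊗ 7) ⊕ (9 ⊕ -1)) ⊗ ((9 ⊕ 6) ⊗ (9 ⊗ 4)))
(((6 ⊗ 7) ⊕ (9 ⊕ -1)) ⊗ ((9 ⊕ 6) ⊗ (9 ⊗ 4))) = 18

Expand innermost to outermost. Recall ⊕ takes the minimum of its arguments and ⊗ takes their sum. Working out the expression (((6 ⊗ 7) ⊕ (9 ⊕ -1)) ⊗ ((9 ⊕ 6) ⊗ (9 ⊗ 4))) gives 18.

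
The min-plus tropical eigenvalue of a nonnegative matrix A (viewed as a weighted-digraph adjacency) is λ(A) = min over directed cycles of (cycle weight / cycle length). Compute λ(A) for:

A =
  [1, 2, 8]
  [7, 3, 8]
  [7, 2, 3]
λ(A) = 1

Enumerate directed cycles and compute their means (weight / length). Sample:
  cycle 0 → 0: weight = 1, length = 1, mean = 1/1 ≈ 1.000
  cycle 1 → 1: weight = 3, length = 1, mean = 3/1 ≈ 3.000
  cycle 2 → 2: weight = 3, length = 1, mean = 3/1 ≈ 3.000
  cycle 0 → 1 → 0: weight = 9, length = 2, mean = 9/2 ≈ 4.500
  cycle 0 → 2 → 0: weight = 15, length = 2, mean = 15/2 ≈ 7.500
  cycle 1 → 0 → 1: weight = 9, length = 2, mean = 9/2 ≈ 4.500
Minimum mean = 1.000, attained e.g. along the cycle 0 → 0 with weight 1 and length 1. So λ(A) = 1/1 = 1.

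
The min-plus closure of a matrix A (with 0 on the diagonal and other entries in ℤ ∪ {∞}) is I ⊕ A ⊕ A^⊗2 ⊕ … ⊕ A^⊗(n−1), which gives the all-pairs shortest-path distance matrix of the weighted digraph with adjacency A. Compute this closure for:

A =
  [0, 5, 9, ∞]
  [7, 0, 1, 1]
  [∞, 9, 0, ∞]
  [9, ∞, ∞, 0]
Closure =
  [0, 5, 6, 6]
  [7, 0, 1, 1]
  [16, 9, 0, 10]
  [9, 14, 15, 0]

This is the Floyd-Warshall all-pairs shortest-path computation. For each intermediate vertex k = 0, 1, …, 3, update dist[i][j] ← min(dist[i][j], dist[i][k] + dist[k][j]). The final matrix gives, for each (i, j), the minimum total weight of any directed path from i to j (possibly empty when i = j).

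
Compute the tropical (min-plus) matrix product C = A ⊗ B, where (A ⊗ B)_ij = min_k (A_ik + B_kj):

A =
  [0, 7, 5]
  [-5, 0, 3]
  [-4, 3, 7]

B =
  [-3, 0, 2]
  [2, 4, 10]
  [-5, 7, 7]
A ⊗ B =
  [-3, 0, 2]
  [-8, -5, -3]
  [-7, -4, -2]

Apply the min-plus product entry-by-entry:
  C[0][0] = min over k of (A[0][0] + B[0][0] = 0 + -3 = -3, A[0][1] + B[1][0] = 7 + 2 = 9, A[0][2] + B[2][0] = 5 + -5 = 0) = -3 (attained at k = 0)
  C[0][1] = min over k of (A[0][0] + B[0][1] = 0 + 0 = 0, A[0][1] + B[1][1] = 7 + 4 = 11, A[0][2] + B[2][1] = 5 + 7 = 12) = 0 (attained at k = 0)
  C[0][2] = min over k of (A[0][0] + B[0][2] = 0 + 2 = 2, A[0][1] + B[1][2] = 7 + 10 = 17, A[0][2] + B[2][2] = 5 + 7 = 12) = 2 (attained at k = 0)
  C[1][0] = min over k of (A[1][0] + B[0][0] = -5 + -3 = -8, A[1][1] + B[1][0] = 0 + 2 = 2, A[1][2] + B[2][0] = 3 + -5 = -2) = -8 (attained at k = 0)
  C[1][1] = min over k of (A[1][0] + B[0][1] = -5 + 0 = -5, A[1][1] + B[1][1] = 0 + 4 = 4, A[1][2] + B[2][1] = 3 + 7 = 10) = -5 (attained at k = 0)
  C[1][2] = min over k of (A[1][0] + B[0][2] = -5 + 2 = -3, A[1][1] + B[1][2] = 0 + 10 = 10, A[1][2] + B[2][2] = 3 + 7 = 10) = -3 (attained at k = 0)
  C[2][0] = min over k of (A[2][0] + B[0][0] = -4 + -3 = -7, A[2][1] + B[1][0] = 3 + 2 = 5, A[2][2] + B[2][0] = 7 + -5 = 2) = -7 (attained at k = 0)
  C[2][1] = min over k of (A[2][0] + B[0][1] = -4 + 0 = -4, A[2][1] + B[1][1] = 3 + 4 = 7, A[2][2] + B[2][1] = 7 + 7 = 14) = -4 (attained at k = 0)
  C[2][2] = min over k of (A[2][0] + B[0][2] = -4 + 2 = -2, A[2][1] + B[1][2] = 3 + 10 = 13, A[2][2] + B[2][2] = 7 + 7 = 14) = -2 (attained at k = 0)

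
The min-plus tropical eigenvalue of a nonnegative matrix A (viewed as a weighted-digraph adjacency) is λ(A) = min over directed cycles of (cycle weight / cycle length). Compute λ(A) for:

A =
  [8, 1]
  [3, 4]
λ(A) = 2

Enumerate directed cycles and compute their means (weight / length). Sample:
  cycle 0 → 0: weight = 8, length = 1, mean = 8/1 ≈ 8.000
  cycle 1 → 1: weight = 4, length = 1, mean = 4/1 ≈ 4.000
  cycle 0 → 1 → 0: weight = 4, length = 2, mean = 4/2 ≈ 2.000
  cycle 1 → 0 → 1: weight = 4, length = 2, mean = 4/2 ≈ 2.000
Minimum mean = 2.000, attained e.g. along the cycle 0 → 1 → 0 with weight 4 and length 2. So λ(A) = 4/2 = 2.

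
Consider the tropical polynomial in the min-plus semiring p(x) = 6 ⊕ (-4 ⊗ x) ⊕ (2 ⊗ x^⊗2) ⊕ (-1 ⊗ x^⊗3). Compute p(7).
p(7) = 3

A tropical monomial a ⊗ x^⊗i evaluates to a + i · x. Evaluating each term at x = 7:
  Term 0 contributes 6 + 0 · 7 = 6
  Term 1 contributes -4 + 1 · 7 = 3
  Term 2 contributes 2 + 2 · 7 = 16
  Term 3 contributes -1 + 3 · 7 = 20
p(7) = ⊕ of these = min[6, 3, 16, 20] = 3.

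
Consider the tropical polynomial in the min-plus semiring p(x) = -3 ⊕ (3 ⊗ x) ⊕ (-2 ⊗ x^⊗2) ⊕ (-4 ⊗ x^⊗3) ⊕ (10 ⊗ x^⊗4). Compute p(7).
p(7) = -3

A tropical monomial a ⊗ x^⊗i evaluates to a + i · x. Evaluating each term at x = 7:
  Term 0 contributes -3 + 0 · 7 = -3
  Term 1 contributes 3 + 1 · 7 = 10
  Term 2 contributes -2 + 2 · 7 = 12
  Term 3 contributes -4 + 3 · 7 = 17
  Term 4 contributes 10 + 4 · 7 = 38
p(7) = ⊕ of these = min[-3, 10, 12, 17, 38] = -3.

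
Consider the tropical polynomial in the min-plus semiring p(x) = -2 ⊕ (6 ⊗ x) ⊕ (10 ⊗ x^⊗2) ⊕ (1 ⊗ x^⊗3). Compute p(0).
p(0) = -2

A tropical monomial a ⊗ x^⊗i evaluates to a + i · x. Evaluating each term at x = 0:
  Term 0 contributes -2 + 0 · 0 = -2
  Term 1 contributes 6 + 1 · 0 = 6
  Term 2 contributes 10 + 2 · 0 = 10
  Term 3 contributes 1 + 3 · 0 = 1
p(0) = ⊕ of these = min[-2, 6, 10, 1] = -2.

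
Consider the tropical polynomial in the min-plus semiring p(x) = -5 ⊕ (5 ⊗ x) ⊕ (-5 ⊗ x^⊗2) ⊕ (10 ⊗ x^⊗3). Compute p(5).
p(5) = -5

A tropical monomial a ⊗ x^⊗i evaluates to a + i · x. Evaluating each term at x = 5:
  Term 0 contributes -5 + 0 · 5 = -5
  Term 1 contributes 5 + 1 · 5 = 10
  Term 2 contributes -5 + 2 · 5 = 5
  Term 3 contributes 10 + 3 · 5 = 25
p(5) = ⊕ of these = min[-5, 10, 5, 25] = -5.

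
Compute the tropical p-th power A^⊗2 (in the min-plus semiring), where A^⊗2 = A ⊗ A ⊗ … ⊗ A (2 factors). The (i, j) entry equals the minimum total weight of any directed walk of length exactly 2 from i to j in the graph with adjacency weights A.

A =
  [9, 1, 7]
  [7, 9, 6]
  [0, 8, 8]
A^⊗2 =
  [7, 10, 7]
  [6, 8, 14]
  [8, 1, 7]

Each entry (A^⊗2)_ij equals the minimum over all length-2 walks i = v_0 → v_1 → … → v_2 = j of Σ_t A[v_t][v_{t+1}]. For example, for (i, j) = (0, 2) we minimise over 3 possible intermediate vertex sequences; the minimum is 7, attained along the walk 0 → 1 → 2.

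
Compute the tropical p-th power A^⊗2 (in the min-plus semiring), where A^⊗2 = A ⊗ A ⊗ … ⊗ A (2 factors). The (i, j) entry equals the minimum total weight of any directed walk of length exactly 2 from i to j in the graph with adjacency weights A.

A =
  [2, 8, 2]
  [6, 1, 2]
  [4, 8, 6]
A^⊗2 =
  [4, 9, 4]
  [6, 2, 3]
  [6, 9, 6]

Each entry (A^⊗2)_ij equals the minimum over all length-2 walks i = v_0 → v_1 → … → v_2 = j of Σ_t A[v_t][v_{t+1}]. For example, for (i, j) = (0, 2) we minimise over 3 possible intermediate vertex sequences; the minimum is 4, attained along the walk 0 → 0 → 2.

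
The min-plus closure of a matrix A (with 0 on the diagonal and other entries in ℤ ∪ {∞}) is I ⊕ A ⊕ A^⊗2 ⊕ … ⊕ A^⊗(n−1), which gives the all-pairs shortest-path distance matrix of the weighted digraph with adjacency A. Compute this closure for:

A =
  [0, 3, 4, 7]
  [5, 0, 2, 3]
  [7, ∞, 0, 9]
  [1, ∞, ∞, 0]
Closure =
  [0, 3, 4, 6]
  [4, 0, 2, 3]
  [7, 10, 0, 9]
  [1, 4, 5, 0]

This is the Floyd-Warshall all-pairs shortest-path computation. For each intermediate vertex k = 0, 1, …, 3, update dist[i][j] ← min(dist[i][j], dist[i][k] + dist[k][j]). The final matrix gives, for each (i, j), the minimum total weight of any directed path from i to j (possibly empty when i = j).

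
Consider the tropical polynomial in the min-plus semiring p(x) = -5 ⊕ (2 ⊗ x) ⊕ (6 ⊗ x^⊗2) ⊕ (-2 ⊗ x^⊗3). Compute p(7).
p(7) = -5

A tropical monomial a ⊗ x^⊗i evaluates to a + i · x. Evaluating each term at x = 7:
  Term 0 contributes -5 + 0 · 7 = -5
  Term 1 contributes 2 + 1 · 7 = 9
  Term 2 contributes 6 + 2 · 7 = 20
  Term 3 contributes -2 + 3 · 7 = 19
p(7) = ⊕ of these = min[-5, 9, 20, 19] = -5.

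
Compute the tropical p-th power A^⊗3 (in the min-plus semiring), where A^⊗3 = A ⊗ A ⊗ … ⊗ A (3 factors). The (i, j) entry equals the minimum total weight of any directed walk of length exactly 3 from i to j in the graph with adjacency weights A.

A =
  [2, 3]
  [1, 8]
A^⊗3 =
  [6, 7]
  [5, 6]

Each entry (A^⊗3)_ij equals the minimum over all length-3 walks i = v_0 → v_1 → … → v_3 = j of Σ_t A[v_t][v_{t+1}]. For example, for (i, j) = (0, 1) we minimise over 4 possible intermediate vertex sequences; the minimum is 7, attained along the walk 0 → 0 → 0 → 1.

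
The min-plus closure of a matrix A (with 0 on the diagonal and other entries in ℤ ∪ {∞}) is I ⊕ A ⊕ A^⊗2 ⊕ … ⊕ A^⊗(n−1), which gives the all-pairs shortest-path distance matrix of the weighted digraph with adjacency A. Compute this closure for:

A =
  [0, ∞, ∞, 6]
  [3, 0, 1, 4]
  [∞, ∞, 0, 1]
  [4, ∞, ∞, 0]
Closure =
  [0, ∞, ∞, 6]
  [3, 0, 1, 2]
  [5, ∞, 0, 1]
  [4, ∞, ∞, 0]

This is the Floyd-Warshall all-pairs shortest-path computation. For each intermediate vertex k = 0, 1, …, 3, update dist[i][j] ← min(dist[i][j], dist[i][k] + dist[k][j]). The final matrix gives, for each (i, j), the minimum total weight of any directed path from i to j (possibly empty when i = j).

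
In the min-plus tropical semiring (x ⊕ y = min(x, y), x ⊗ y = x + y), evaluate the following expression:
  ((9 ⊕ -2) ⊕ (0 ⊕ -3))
((9 ⊕ -2) ⊕ (0 ⊕ -3)) = -3

Expand innermost to outermost. Recall ⊕ takes the minimum of its arguments and ⊗ takes their sum. Working out the expression ((9 ⊕ -2) ⊕ (0 ⊕ -3)) gives -3.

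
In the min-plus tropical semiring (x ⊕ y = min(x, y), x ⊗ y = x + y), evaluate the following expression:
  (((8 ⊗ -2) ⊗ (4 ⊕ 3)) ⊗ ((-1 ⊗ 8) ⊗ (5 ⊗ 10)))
(((8 ⊗ -2) ⊗ (4 ⊕ 3)) ⊗ ((-1 ⊗ 8) ⊗ (5 ⊗ 10))) = 31

Expand innermost to outermost. Recall ⊕ takes the minimum of its arguments and ⊗ takes their sum. Working out the expression (((8 ⊗ -2) ⊗ (4 ⊕ 3)) ⊗ ((-1 ⊗ 8) ⊗ (5 ⊗ 10))) gives 31.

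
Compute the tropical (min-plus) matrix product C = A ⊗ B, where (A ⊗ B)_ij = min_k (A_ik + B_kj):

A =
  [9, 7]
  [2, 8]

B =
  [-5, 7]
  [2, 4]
A ⊗ B =
  [4, 11]
  [-3, 9]

Apply the min-plus product entry-by-entry:
  C[0][0] = min over k of (A[0][0] + B[0][0] = 9 + -5 = 4, A[0][1] + B[1][0] = 7 + 2 = 9) = 4 (attained at k = 0)
  C[0][1] = min over k of (A[0][0] + B[0][1] = 9 + 7 = 16, A[0][1] + B[1][1] = 7 + 4 = 11) = 11 (attained at k = 1)
  C[1][0] = min over k of (A[1][0] + B[0][0] = 2 + -5 = -3, A[1][1] + B[1][0] = 8 + 2 = 10) = -3 (attained at k = 0)
  C[1][1] = min over k of (A[1][0] + B[0][1] = 2 + 7 = 9, A[1][1] + B[1][1] = 8 + 4 = 12) = 9 (attained at k = 0)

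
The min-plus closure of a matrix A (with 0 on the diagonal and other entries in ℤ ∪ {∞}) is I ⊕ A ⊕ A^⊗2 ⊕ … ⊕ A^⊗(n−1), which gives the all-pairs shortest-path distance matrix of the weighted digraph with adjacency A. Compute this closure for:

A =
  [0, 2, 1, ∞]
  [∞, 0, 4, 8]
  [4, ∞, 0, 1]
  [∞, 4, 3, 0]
Closure =
  [0, 2, 1, 2]
  [8, 0, 4, 5]
  [4, 5, 0, 1]
  [7, 4, 3, 0]

This is the Floyd-Warshall all-pairs shortest-path computation. For each intermediate vertex k = 0, 1, …, 3, update dist[i][j] ← min(dist[i][j], dist[i][k] + dist[k][j]). The final matrix gives, for each (i, j), the minimum total weight of any directed path from i to j (possibly empty when i = j).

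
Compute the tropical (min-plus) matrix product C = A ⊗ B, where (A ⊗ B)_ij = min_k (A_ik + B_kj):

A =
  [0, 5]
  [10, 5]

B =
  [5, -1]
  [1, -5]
A ⊗ B =
  [5, -1]
  [6, 0]

Apply the min-plus product entry-by-entry:
  C[0][0] = min over k of (A[0][0] + B[0][0] = 0 + 5 = 5, A[0][1] + B[1][0] = 5 + 1 = 6) = 5 (attained at k = 0)
  C[0][1] = min over k of (A[0][0] + B[0][1] = 0 + -1 = -1, A[0][1] + B[1][1] = 5 + -5 = 0) = -1 (attained at k = 0)
  C[1][0] = min over k of (A[1][0] + B[0][0] = 10 + 5 = 15, A[1][1] + B[1][0] = 5 + 1 = 6) = 6 (attained at k = 1)
  C[1][1] = min over k of (A[1][0] + B[0][1] = 10 + -1 = 9, A[1][1] + B[1][1] = 5 + -5 = 0) = 0 (attained at k = 1)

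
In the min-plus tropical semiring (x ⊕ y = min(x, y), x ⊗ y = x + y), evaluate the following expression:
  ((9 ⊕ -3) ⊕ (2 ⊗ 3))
((9 ⊕ -3) ⊕ (2 ⊗ 3)) = -3

Expand innermost to outermost. Recall ⊕ takes the minimum of its arguments and ⊗ takes their sum. Working out the expression ((9 ⊕ -3) ⊕ (2 ⊗ 3)) gives -3.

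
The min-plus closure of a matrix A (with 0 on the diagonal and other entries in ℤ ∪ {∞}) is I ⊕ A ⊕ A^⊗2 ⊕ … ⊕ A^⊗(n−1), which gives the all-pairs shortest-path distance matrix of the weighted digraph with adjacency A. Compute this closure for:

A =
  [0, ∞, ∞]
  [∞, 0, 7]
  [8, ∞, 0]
Closure =
  [0, ∞, ∞]
  [15, 0, 7]
  [8, ∞, 0]

This is the Floyd-Warshall all-pairs shortest-path computation. For each intermediate vertex k = 0, 1, …, 2, update dist[i][j] ← min(dist[i][j], dist[i][k] + dist[k][j]). The final matrix gives, for each (i, j), the minimum total weight of any directed path from i to j (possibly empty when i = j).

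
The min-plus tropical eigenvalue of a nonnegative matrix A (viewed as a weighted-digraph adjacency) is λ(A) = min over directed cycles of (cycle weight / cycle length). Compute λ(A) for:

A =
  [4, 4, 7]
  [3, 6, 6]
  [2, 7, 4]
λ(A) = 7/2

Enumerate directed cycles and compute their means (weight / length). Sample:
  cycle 0 → 0: weight = 4, length = 1, mean = 4/1 ≈ 4.000
  cycle 1 → 1: weight = 6, length = 1, mean = 6/1 ≈ 6.000
  cycle 2 → 2: weight = 4, length = 1, mean = 4/1 ≈ 4.000
  cycle 0 → 1 → 0: weight = 7, length = 2, mean = 7/2 ≈ 3.500
  cycle 0 → 2 → 0: weight = 9, length = 2, mean = 9/2 ≈ 4.500
  cycle 1 → 0 → 1: weight = 7, length = 2, mean = 7/2 ≈ 3.500
Minimum mean = 3.500, attained e.g. along the cycle 0 → 1 → 0 with weight 7 and length 2. So λ(A) = 7/2 = 7/2.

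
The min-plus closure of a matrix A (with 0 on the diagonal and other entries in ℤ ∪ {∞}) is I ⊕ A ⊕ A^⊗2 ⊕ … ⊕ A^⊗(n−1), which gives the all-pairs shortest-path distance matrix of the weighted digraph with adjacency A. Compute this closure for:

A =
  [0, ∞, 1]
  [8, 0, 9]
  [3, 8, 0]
Closure =
  [0, 9, 1]
  [8, 0, 9]
  [3, 8, 0]

This is the Floyd-Warshall all-pairs shortest-path computation. For each intermediate vertex k = 0, 1, …, 2, update dist[i][j] ← min(dist[i][j], dist[i][k] + dist[k][j]). The final matrix gives, for each (i, j), the minimum total weight of any directed path from i to j (possibly empty when i = j).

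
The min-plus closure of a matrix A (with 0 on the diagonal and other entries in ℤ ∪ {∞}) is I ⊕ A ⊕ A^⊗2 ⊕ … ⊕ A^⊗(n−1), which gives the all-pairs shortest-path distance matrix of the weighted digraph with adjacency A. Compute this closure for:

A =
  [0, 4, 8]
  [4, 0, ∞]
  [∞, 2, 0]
Closure =
  [0, 4, 8]
  [4, 0, 12]
  [6, 2, 0]

This is the Floyd-Warshall all-pairs shortest-path computation. For each intermediate vertex k = 0, 1, …, 2, update dist[i][j] ← min(dist[i][j], dist[i][k] + dist[k][j]). The final matrix gives, for each (i, j), the minimum total weight of any directed path from i to j (possibly empty when i = j).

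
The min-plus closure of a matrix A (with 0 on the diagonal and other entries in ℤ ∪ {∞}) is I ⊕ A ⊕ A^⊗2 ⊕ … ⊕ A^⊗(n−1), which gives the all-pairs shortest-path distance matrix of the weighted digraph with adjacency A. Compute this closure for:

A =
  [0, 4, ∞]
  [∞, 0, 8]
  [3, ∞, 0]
Closure =
  [0, 4, 12]
  [11, 0, 8]
  [3, 7, 0]

This is the Floyd-Warshall all-pairs shortest-path computation. For each intermediate vertex k = 0, 1, …, 2, update dist[i][j] ← min(dist[i][j], dist[i][k] + dist[k][j]). The final matrix gives, for each (i, j), the minimum total weight of any directed path from i to j (possibly empty when i = j).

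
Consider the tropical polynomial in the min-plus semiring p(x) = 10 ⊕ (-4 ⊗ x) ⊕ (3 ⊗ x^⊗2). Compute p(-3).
p(-3) = -7

A tropical monomial a ⊗ x^⊗i evaluates to a + i · x. Evaluating each term at x = -3:
  Term 0 contributes 10 + 0 · -3 = 10
  Term 1 contributes -4 + 1 · -3 = -7
  Term 2 contributes 3 + 2 · -3 = -3
p(-3) = ⊕ of these = min[10, -7, -3] = -7.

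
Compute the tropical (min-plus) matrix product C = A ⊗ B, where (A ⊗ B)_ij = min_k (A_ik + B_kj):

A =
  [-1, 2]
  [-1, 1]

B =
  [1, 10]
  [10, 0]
A ⊗ B =
  [0, 2]
  [0, 1]

Apply the min-plus product entry-by-entry:
  C[0][0] = min over k of (A[0][0] + B[0][0] = -1 + 1 = 0, A[0][1] + B[1][0] = 2 + 10 = 12) = 0 (attained at k = 0)
  C[0][1] = min over k of (A[0][0] + B[0][1] = -1 + 10 = 9, A[0][1] + B[1][1] = 2 + 0 = 2) = 2 (attained at k = 1)
  C[1][0] = min over k of (A[1][0] + B[0][0] = -1 + 1 = 0, A[1][1] + B[1][0] = 1 + 10 = 11) = 0 (attained at k = 0)
  C[1][1] = min over k of (A[1][0] + B[0][1] = -1 + 10 = 9, A[1][1] + B[1][1] = 1 + 0 = 1) = 1 (attained at k = 1)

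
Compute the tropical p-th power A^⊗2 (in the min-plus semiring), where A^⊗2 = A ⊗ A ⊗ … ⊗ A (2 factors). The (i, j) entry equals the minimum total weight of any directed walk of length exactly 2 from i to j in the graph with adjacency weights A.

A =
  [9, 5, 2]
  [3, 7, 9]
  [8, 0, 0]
A^⊗2 =
  [8, 2, 2]
  [10, 8, 5]
  [3, 0, 0]

Each entry (A^⊗2)_ij equals the minimum over all length-2 walks i = v_0 → v_1 → … → v_2 = j of Σ_t A[v_t][v_{t+1}]. For example, for (i, j) = (0, 2) we minimise over 3 possible intermediate vertex sequences; the minimum is 2, attained along the walk 0 → 2 → 2.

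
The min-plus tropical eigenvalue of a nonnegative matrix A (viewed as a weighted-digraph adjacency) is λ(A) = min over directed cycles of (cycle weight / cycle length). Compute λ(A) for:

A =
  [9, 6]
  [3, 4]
λ(A) = 4

Enumerate directed cycles and compute their means (weight / length). Sample:
  cycle 0 → 0: weight = 9, length = 1, mean = 9/1 ≈ 9.000
  cycle 1 → 1: weight = 4, length = 1, mean = 4/1 ≈ 4.000
  cycle 0 → 1 → 0: weight = 9, length = 2, mean = 9/2 ≈ 4.500
  cycle 1 → 0 → 1: weight = 9, length = 2, mean = 9/2 ≈ 4.500
Minimum mean = 4.000, attained e.g. along the cycle 1 → 1 with weight 4 and length 1. So λ(A) = 4/1 = 4.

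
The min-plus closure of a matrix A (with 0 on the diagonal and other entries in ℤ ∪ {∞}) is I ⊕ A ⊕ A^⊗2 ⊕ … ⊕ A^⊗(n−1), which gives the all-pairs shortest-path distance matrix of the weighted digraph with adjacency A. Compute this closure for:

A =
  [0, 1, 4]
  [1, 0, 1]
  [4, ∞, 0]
Closure =
  [0, 1, 2]
  [1, 0, 1]
  [4, 5, 0]

This is the Floyd-Warshall all-pairs shortest-path computation. For each intermediate vertex k = 0, 1, …, 2, update dist[i][j] ← min(dist[i][j], dist[i][k] + dist[k][j]). The final matrix gives, for each (i, j), the minimum total weight of any directed path from i to j (possibly empty when i = j).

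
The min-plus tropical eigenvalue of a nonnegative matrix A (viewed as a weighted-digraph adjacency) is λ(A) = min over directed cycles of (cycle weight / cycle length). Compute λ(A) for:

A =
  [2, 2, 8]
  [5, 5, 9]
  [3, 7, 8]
λ(A) = 2

Enumerate directed cycles and compute their means (weight / length). Sample:
  cycle 0 → 0: weight = 2, length = 1, mean = 2/1 ≈ 2.000
  cycle 1 → 1: weight = 5, length = 1, mean = 5/1 ≈ 5.000
  cycle 2 → 2: weight = 8, length = 1, mean = 8/1 ≈ 8.000
  cycle 0 → 1 → 0: weight = 7, length = 2, mean = 7/2 ≈ 3.500
  cycle 0 → 2 → 0: weight = 11, length = 2, mean = 11/2 ≈ 5.500
  cycle 1 → 0 → 1: weight = 7, length = 2, mean = 7/2 ≈ 3.500
Minimum mean = 2.000, attained e.g. along the cycle 0 → 0 with weight 2 and length 1. So λ(A) = 2/1 = 2.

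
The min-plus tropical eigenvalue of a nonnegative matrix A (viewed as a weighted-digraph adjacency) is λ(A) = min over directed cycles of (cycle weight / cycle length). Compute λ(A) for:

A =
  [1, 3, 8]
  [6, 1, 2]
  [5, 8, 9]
λ(A) = 1

Enumerate directed cycles and compute their means (weight / length). Sample:
  cycle 0 → 0: weight = 1, length = 1, mean = 1/1 ≈ 1.000
  cycle 1 → 1: weight = 1, length = 1, mean = 1/1 ≈ 1.000
  cycle 2 → 2: weight = 9, length = 1, mean = 9/1 ≈ 9.000
  cycle 0 → 1 → 0: weight = 9, length = 2, mean = 9/2 ≈ 4.500
  cycle 0 → 2 → 0: weight = 13, length = 2, mean = 13/2 ≈ 6.500
  cycle 1 → 0 → 1: weight = 9, length = 2, mean = 9/2 ≈ 4.500
Minimum mean = 1.000, attained e.g. along the cycle 0 → 0 with weight 1 and length 1. So λ(A) = 1/1 = 1.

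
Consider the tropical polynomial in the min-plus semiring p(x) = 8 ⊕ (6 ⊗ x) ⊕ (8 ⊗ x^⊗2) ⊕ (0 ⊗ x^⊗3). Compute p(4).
p(4) = 8

A tropical monomial a ⊗ x^⊗i evaluates to a + i · x. Evaluating each term at x = 4:
  Term 0 contributes 8 + 0 · 4 = 8
  Term 1 contributes 6 + 1 · 4 = 10
  Term 2 contributes 8 + 2 · 4 = 16
  Term 3 contributes 0 + 3 · 4 = 12
p(4) = ⊕ of these = min[8, 10, 16, 12] = 8.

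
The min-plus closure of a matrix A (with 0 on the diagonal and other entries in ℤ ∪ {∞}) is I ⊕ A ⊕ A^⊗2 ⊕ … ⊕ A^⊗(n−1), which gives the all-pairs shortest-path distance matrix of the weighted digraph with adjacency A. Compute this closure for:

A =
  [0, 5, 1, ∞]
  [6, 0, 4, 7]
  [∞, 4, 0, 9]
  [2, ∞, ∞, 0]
Closure =
  [0, 5, 1, 10]
  [6, 0, 4, 7]
  [10, 4, 0, 9]
  [2, 7, 3, 0]

This is the Floyd-Warshall all-pairs shortest-path computation. For each intermediate vertex k = 0, 1, …, 3, update dist[i][j] ← min(dist[i][j], dist[i][k] + dist[k][j]). The final matrix gives, for each (i, j), the minimum total weight of any directed path from i to j (possibly empty when i = j).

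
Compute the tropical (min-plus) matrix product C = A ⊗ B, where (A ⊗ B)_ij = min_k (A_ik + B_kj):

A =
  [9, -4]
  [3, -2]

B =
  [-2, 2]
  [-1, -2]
A ⊗ B =
  [-5, -6]
  [-3, -4]

Apply the min-plus product entry-by-entry:
  C[0][0] = min over k of (A[0][0] + B[0][0] = 9 + -2 = 7, A[0][1] + B[1][0] = -4 + -1 = -5) = -5 (attained at k = 1)
  C[0][1] = min over k of (A[0][0] + B[0][1] = 9 + 2 = 11, A[0][1] + B[1][1] = -4 + -2 = -6) = -6 (attained at k = 1)
  C[1][0] = min over k of (A[1][0] + B[0][0] = 3 + -2 = 1, A[1][1] + B[1][0] = -2 + -1 = -3) = -3 (attained at k = 1)
  C[1][1] = min over k of (A[1][0] + B[0][1] = 3 + 2 = 5, A[1][1] + B[1][1] = -2 + -2 = -4) = -4 (attained at k = 1)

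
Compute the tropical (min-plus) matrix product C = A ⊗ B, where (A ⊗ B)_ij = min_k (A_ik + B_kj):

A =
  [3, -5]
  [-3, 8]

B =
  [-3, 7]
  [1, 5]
A ⊗ B =
  [-4, 0]
  [-6, 4]

Apply the min-plus product entry-by-entry:
  C[0][0] = min over k of (A[0][0] + B[0][0] = 3 + -3 = 0, A[0][1] + B[1][0] = -5 + 1 = -4) = -4 (attained at k = 1)
  C[0][1] = min over k of (A[0][0] + B[0][1] = 3 + 7 = 10, A[0][1] + B[1][1] = -5 + 5 = 0) = 0 (attained at k = 1)
  C[1][0] = min over k of (A[1][0] + B[0][0] = -3 + -3 = -6, A[1][1] + B[1][0] = 8 + 1 = 9) = -6 (attained at k = 0)
  C[1][1] = min over k of (A[1][0] + B[0][1] = -3 + 7 = 4, A[1][1] + B[1][1] = 8 + 5 = 13) = 4 (attained at k = 0)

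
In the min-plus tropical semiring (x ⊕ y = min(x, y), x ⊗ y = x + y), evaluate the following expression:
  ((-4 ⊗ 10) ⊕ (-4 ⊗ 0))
((-4 ⊗ 10) ⊕ (-4 ⊗ 0)) = -4

Expand innermost to outermost. Recall ⊕ takes the minimum of its arguments and ⊗ takes their sum. Working out the expression ((-4 ⊗ 10) ⊕ (-4 ⊗ 0)) gives -4.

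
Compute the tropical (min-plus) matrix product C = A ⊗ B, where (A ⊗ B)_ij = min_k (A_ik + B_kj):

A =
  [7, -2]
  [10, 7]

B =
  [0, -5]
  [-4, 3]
A ⊗ B =
  [-6, 1]
  [3, 5]

Apply the min-plus product entry-by-entry:
  C[0][0] = min over k of (A[0][0] + B[0][0] = 7 + 0 = 7, A[0][1] + B[1][0] = -2 + -4 = -6) = -6 (attained at k = 1)
  C[0][1] = min over k of (A[0][0] + B[0][1] = 7 + -5 = 2, A[0][1] + B[1][1] = -2 + 3 = 1) = 1 (attained at k = 1)
  C[1][0] = min over k of (A[1][0] + B[0][0] = 10 + 0 = 10, A[1][1] + B[1][0] = 7 + -4 = 3) = 3 (attained at k = 1)
  C[1][1] = min over k of (A[1][0] + B[0][1] = 10 + -5 = 5, A[1][1] + B[1][1] = 7 + 3 = 10) = 5 (attained at k = 0)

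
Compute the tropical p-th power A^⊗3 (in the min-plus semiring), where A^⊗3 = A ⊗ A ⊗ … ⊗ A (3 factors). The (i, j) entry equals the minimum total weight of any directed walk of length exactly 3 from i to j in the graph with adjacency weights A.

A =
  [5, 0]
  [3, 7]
A^⊗3 =
  [8, 3]
  [6, 8]

Each entry (A^⊗3)_ij equals the minimum over all length-3 walks i = v_0 → v_1 → … → v_3 = j of Σ_t A[v_t][v_{t+1}]. For example, for (i, j) = (0, 1) we minimise over 4 possible intermediate vertex sequences; the minimum is 3, attained along the walk 0 → 1 → 0 → 1.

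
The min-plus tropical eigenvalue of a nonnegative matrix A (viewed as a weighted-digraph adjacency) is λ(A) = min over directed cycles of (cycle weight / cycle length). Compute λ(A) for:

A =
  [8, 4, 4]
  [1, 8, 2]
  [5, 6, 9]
λ(A) = 5/2

Enumerate directed cycles and compute their means (weight / length). Sample:
  cycle 0 → 0: weight = 8, length = 1, mean = 8/1 ≈ 8.000
  cycle 1 → 1: weight = 8, length = 1, mean = 8/1 ≈ 8.000
  cycle 2 → 2: weight = 9, length = 1, mean = 9/1 ≈ 9.000
  cycle 0 → 1 → 0: weight = 5, length = 2, mean = 5/2 ≈ 2.500
  cycle 0 → 2 → 0: weight = 9, length = 2, mean = 9/2 ≈ 4.500
  cycle 1 → 0 → 1: weight = 5, length = 2, mean = 5/2 ≈ 2.500
Minimum mean = 2.500, attained e.g. along the cycle 0 → 1 → 0 with weight 5 and length 2. So λ(A) = 5/2 = 5/2.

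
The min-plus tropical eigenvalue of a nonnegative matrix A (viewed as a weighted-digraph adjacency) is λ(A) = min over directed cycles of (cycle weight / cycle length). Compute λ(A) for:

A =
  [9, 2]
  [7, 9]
λ(A) = 9/2

Enumerate directed cycles and compute their means (weight / length). Sample:
  cycle 0 → 0: weight = 9, length = 1, mean = 9/1 ≈ 9.000
  cycle 1 → 1: weight = 9, length = 1, mean = 9/1 ≈ 9.000
  cycle 0 → 1 → 0: weight = 9, length = 2, mean = 9/2 ≈ 4.500
  cycle 1 → 0 → 1: weight = 9, length = 2, mean = 9/2 ≈ 4.500
Minimum mean = 4.500, attained e.g. along the cycle 0 → 1 → 0 with weight 9 and length 2. So λ(A) = 9/2 = 9/2.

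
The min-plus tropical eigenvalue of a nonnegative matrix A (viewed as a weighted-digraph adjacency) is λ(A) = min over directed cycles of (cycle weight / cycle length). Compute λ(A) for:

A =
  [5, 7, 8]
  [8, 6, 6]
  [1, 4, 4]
λ(A) = 4

Enumerate directed cycles and compute their means (weight / length). Sample:
  cycle 0 → 0: weight = 5, length = 1, mean = 5/1 ≈ 5.000
  cycle 1 → 1: weight = 6, length = 1, mean = 6/1 ≈ 6.000
  cycle 2 → 2: weight = 4, length = 1, mean = 4/1 ≈ 4.000
  cycle 0 → 1 → 0: weight = 15, length = 2, mean = 15/2 ≈ 7.500
  cycle 0 → 2 → 0: weight = 9, length = 2, mean = 9/2 ≈ 4.500
  cycle 1 → 0 → 1: weight = 15, length = 2, mean = 15/2 ≈ 7.500
Minimum mean = 4.000, attained e.g. along the cycle 2 → 2 with weight 4 and length 1. So λ(A) = 4/1 = 4.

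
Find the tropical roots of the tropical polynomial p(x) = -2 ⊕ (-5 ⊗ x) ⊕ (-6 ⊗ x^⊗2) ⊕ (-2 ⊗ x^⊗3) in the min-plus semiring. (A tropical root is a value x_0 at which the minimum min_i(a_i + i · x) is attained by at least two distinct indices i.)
Roots: {-4, 1, 3}

Each tropical root is a break point of the lower envelope of the lines y = a_i + i · x (there are 4 lines, with slopes 0, 1, ..., 3). Only the lines that attain the minimum somewhere contribute to roots; other lines are dominated. Here the surviving (envelope) indices are i = 3, i = 2, i = 1, i = 0.
Intersections between consecutive envelope lines give the roots: for adjacent envelope indices i < j the intersection is x = (a_i − a_j) / (j − i). Reading off the sorted break points: {-4, 1, 3}.
Verification: at each break x_0, at least two indices attain the minimum of min_i(a_i + i · x_0).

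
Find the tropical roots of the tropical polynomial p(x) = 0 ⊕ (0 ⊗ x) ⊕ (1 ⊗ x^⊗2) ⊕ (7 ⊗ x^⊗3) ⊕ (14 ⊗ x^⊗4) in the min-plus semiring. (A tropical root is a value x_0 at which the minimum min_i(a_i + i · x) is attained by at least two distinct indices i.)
Roots: {-7, -6, -1, 0}

Each tropical root is a break point of the lower envelope of the lines y = a_i + i · x (there are 5 lines, with slopes 0, 1, ..., 4). Only the lines that attain the minimum somewhere contribute to roots; other lines are dominated. Here the surviving (envelope) indices are i = 4, i = 3, i = 2, i = 1, i = 0.
Intersections between consecutive envelope lines give the roots: for adjacent envelope indices i < j the intersection is x = (a_i − a_j) / (j − i). Reading off the sorted break points: {-7, -6, -1, 0}.
Verification: at each break x_0, at least two indices attain the minimum of min_i(a_i + i · x_0).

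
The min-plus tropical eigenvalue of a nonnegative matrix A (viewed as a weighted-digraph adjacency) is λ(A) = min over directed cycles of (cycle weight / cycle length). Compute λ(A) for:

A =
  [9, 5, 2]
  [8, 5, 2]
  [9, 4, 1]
λ(A) = 1

Enumerate directed cycles and compute their means (weight / length). Sample:
  cycle 0 → 0: weight = 9, length = 1, mean = 9/1 ≈ 9.000
  cycle 1 → 1: weight = 5, length = 1, mean = 5/1 ≈ 5.000
  cycle 2 → 2: weight = 1, length = 1, mean = 1/1 ≈ 1.000
  cycle 0 → 1 → 0: weight = 13, length = 2, mean = 13/2 ≈ 6.500
  cycle 0 → 2 → 0: weight = 11, length = 2, mean = 11/2 ≈ 5.500
  cycle 1 → 0 → 1: weight = 13, length = 2, mean = 13/2 ≈ 6.500
Minimum mean = 1.000, attained e.g. along the cycle 2 → 2 with weight 1 and length 1. So λ(A) = 1/1 = 1.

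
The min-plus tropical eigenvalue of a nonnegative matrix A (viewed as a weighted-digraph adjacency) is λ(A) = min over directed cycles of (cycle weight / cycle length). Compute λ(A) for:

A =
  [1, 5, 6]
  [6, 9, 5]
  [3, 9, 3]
λ(A) = 1

Enumerate directed cycles and compute their means (weight / length). Sample:
  cycle 0 → 0: weight = 1, length = 1, mean = 1/1 ≈ 1.000
  cycle 1 → 1: weight = 9, length = 1, mean = 9/1 ≈ 9.000
  cycle 2 → 2: weight = 3, length = 1, mean = 3/1 ≈ 3.000
  cycle 0 → 1 → 0: weight = 11, length = 2, mean = 11/2 ≈ 5.500
  cycle 0 → 2 → 0: weight = 9, length = 2, mean = 9/2 ≈ 4.500
  cycle 1 → 0 → 1: weight = 11, length = 2, mean = 11/2 ≈ 5.500
Minimum mean = 1.000, attained e.g. along the cycle 0 → 0 with weight 1 and length 1. So λ(A) = 1/1 = 1.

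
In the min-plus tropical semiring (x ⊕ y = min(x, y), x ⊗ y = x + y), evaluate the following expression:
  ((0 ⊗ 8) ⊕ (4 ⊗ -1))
((0 ⊗ 8) ⊕ (4 ⊗ -1)) = 3

Expand innermost to outermost. Recall ⊕ takes the minimum of its arguments and ⊗ takes their sum. Working out the expression ((0 ⊗ 8) ⊕ (4 ⊗ -1)) gives 3.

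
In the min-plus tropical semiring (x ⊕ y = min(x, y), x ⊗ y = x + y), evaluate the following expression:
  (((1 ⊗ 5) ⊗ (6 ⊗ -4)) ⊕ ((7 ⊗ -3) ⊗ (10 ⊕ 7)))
(((1 ⊗ 5) ⊗ (6 ⊗ -4)) ⊕ ((7 ⊗ -3) ⊗ (10 ⊕ 7))) = 8

Expand innermost to outermost. Recall ⊕ takes the minimum of its arguments and ⊗ takes their sum. Working out the expression (((1 ⊗ 5) ⊗ (6 ⊗ -4)) ⊕ ((7 ⊗ -3) ⊗ (10 ⊕ 7))) gives 8.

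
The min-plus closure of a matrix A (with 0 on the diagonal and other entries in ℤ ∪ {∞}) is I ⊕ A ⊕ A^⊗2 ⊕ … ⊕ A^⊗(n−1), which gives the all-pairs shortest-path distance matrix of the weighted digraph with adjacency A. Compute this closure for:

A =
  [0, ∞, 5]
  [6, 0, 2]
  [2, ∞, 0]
Closure =
  [0, ∞, 5]
  [4, 0, 2]
  [2, ∞, 0]

This is the Floyd-Warshall all-pairs shortest-path computation. For each intermediate vertex k = 0, 1, …, 2, update dist[i][j] ← min(dist[i][j], dist[i][k] + dist[k][j]). The final matrix gives, for each (i, j), the minimum total weight of any directed path from i to j (possibly empty when i = j).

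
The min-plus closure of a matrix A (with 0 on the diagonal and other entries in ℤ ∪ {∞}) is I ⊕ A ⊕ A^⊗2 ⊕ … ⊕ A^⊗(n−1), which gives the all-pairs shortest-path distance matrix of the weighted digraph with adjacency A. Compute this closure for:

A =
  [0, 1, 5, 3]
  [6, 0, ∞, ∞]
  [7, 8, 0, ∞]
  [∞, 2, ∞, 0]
Closure =
  [0, 1, 5, 3]
  [6, 0, 11, 9]
  [7, 8, 0, 10]
  [8, 2, 13, 0]

This is the Floyd-Warshall all-pairs shortest-path computation. For each intermediate vertex k = 0, 1, …, 3, update dist[i][j] ← min(dist[i][j], dist[i][k] + dist[k][j]). The final matrix gives, for each (i, j), the minimum total weight of any directed path from i to j (possibly empty when i = j).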